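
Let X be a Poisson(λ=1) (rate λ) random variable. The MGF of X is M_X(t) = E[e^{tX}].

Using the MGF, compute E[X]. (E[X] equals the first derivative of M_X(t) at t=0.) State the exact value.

M_X(t) = e^(e^(t) - 1)
D[M](t) = e^(-1)*e^(t)*e^(e^(t))

E[X] = D[M](0) = 1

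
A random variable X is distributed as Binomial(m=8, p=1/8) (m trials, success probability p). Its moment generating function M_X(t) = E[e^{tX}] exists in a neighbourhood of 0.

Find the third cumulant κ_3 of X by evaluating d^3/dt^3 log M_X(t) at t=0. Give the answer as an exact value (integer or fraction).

M_X(t) = (e^(t)/8 + 7/8)^8
K_X(t) = log M_X(t) = 8*log(e^(t)/8 + 7/8)
dK/dt = 8*e^(t)/(e^(t) + 7)
d^2K/dt^2 = 56*e^(t)/(e^(2*t) + 14*e^(t) + 49)
d^3K/dt^3 = (-56*e^(2*t) + 392*e^(t))/(e^(3*t) + 21*e^(2*t) + 147*e^(t) + 343)

κ_3 = d^3K/dt^3 |_{t=0} = 21/32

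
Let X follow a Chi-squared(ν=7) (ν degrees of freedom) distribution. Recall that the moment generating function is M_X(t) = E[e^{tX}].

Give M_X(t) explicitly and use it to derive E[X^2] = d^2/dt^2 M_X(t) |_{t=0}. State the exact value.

E[X^2] = D^2[M](0) = 63

M_X(t) = (1 - 2*t)^(-7/2)
D^2[M](t) = -63/(32*t^5*√(1 - 2*t) - 80*t^4*√(1 - 2*t) + 80*t^3*√(1 - 2*t) - 40*t^2*√(1 - 2*t) + 10*t*√(1 - 2*t) - √(1 - 2*t))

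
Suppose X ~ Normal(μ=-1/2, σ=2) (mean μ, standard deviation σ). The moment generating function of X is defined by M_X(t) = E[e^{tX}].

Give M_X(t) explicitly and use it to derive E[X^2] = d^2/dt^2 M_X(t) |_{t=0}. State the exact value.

M_X(t) = e^(2*t^2 - t/2)
D^2[M](t) = (64*t^2*e^(2*t^2) - 16*t*e^(2*t^2) + 17*e^(2*t^2))*e^(-t/2)/4

E[X^2] = D^2[M](0) = 17/4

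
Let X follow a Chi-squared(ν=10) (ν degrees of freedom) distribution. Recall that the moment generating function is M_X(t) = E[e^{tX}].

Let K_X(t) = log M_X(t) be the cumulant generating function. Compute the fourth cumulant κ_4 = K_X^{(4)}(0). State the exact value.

κ_4 = D^4[K](0) = 480

M_X(t) = (1 - 2*t)^(-5)
K_X(t) = log M_X(t) = -5*log(1 - 2*t)
D^4[K](t) = 480/(16*t^4 - 32*t^3 + 24*t^2 - 8*t + 1)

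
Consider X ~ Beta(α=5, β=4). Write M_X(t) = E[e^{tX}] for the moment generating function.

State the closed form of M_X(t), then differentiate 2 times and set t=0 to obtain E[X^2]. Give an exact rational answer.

E[X^2] = d^2M/dt^2 |_{t=0} = 1/3

M_X(t) = ₁F₁(5; 9; t)
dM/dt = 5*₁F₁(6; 10; t)/9
d^2M/dt^2 = ₁F₁(7; 11; t)/3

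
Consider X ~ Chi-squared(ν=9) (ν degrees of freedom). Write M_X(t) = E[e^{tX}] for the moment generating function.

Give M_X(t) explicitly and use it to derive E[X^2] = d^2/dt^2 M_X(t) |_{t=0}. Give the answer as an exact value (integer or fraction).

E[X^2] = D^2[M](0) = 99

M_X(t) = (1 - 2*t)^(-9/2)
D^2[M](t) = 99/(64*t^6*√(1 - 2*t) - 192*t^5*√(1 - 2*t) + 240*t^4*√(1 - 2*t) - 160*t^3*√(1 - 2*t) + 60*t^2*√(1 - 2*t) - 12*t*√(1 - 2*t) + √(1 - 2*t))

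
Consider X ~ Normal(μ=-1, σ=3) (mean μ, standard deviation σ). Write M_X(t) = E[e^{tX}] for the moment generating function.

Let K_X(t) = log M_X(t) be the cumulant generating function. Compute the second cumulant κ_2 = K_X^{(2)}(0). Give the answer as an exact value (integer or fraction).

κ_2 = K′′(0) = 9

M_X(t) = e^(9*t^2/2 - t)
K_X(t) = log M_X(t) = 9*t^2/2 - t
K′(t) = 9*t - 1
K′′(t) = 9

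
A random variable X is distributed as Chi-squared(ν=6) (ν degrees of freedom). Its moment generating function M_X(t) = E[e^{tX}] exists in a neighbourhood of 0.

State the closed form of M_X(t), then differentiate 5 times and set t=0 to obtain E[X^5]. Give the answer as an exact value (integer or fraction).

M_X(t) = (1 - 2*t)^(-3)
D^5[M](t) = 80640/(256*t^8 - 1024*t^7 + 1792*t^6 - 1792*t^5 + 1120*t^4 - 448*t^3 + 112*t^2 - 16*t + 1)

E[X^5] = D^5[M](0) = 80640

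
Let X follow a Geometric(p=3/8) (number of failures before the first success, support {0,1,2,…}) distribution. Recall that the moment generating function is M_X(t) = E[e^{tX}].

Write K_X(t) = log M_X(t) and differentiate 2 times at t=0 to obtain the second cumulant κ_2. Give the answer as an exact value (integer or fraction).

M_X(t) = 3/(8*(1 - 5*e^(t)/8))
K_X(t) = log M_X(t) = -log(1 - 5*e^(t)/8) - 3*log(2) + log(3)
dK/dt = -5*e^(t)/(5*e^(t) - 8)
d^2K/dt^2 = 40*e^(t)/(25*e^(2*t) - 80*e^(t) + 64)

κ_2 = d^2K/dt^2 |_{t=0} = 40/9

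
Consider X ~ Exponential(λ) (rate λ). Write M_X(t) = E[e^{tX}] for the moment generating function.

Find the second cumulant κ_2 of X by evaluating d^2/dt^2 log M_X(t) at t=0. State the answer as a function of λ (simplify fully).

M_X(t) = λ/(λ - t)
K_X(t) = log M_X(t) = log(λ) - log(λ - t)
K′(t) = -1/(-λ + t)
K′′(t) = 1/(λ^2 - 2*λ*t + t^2)

κ_2 = K′′(0) = λ^(-2)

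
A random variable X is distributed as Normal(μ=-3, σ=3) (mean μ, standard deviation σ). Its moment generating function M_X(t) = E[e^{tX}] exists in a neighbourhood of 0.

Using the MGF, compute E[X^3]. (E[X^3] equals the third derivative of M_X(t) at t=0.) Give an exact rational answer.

E[X^3] = d^3M/dt^3 |_{t=0} = -108

M_X(t) = e^(9*t^2/2 - 3*t)
dM/dt = 9*t*e^(-3*t)*e^(9*t^2/2) - 3*e^(-3*t)*e^(9*t^2/2)
d^2M/dt^2 = (81*t^2*e^(9*t^2/2) - 54*t*e^(9*t^2/2) + 18*e^(9*t^2/2))*e^(-3*t)
d^3M/dt^3 = (729*t^3*e^(9*t^2/2) - 729*t^2*e^(9*t^2/2) + 486*t*e^(9*t^2/2) - 108*e^(9*t^2/2))*e^(-3*t)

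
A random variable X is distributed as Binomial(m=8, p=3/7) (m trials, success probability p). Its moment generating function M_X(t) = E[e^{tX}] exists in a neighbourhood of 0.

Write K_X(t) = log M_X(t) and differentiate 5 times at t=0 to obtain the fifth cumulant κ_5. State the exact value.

κ_5 = d^5K/dt^5 |_{t=0} = -9120/16807

M_X(t) = (3*e^(t)/7 + 4/7)^8
K_X(t) = log M_X(t) = 8*log(3*e^(t)/7 + 4/7)
dK/dt = 24*e^(t)/(3*e^(t) + 4)
d^2K/dt^2 = 96*e^(t)/(9*e^(2*t) + 24*e^(t) + 16)
d^3K/dt^3 = (-288*e^(2*t) + 384*e^(t))/(27*e^(3*t) + 108*e^(2*t) + 144*e^(t) + 64)
d^4K/dt^4 = (864*e^(3*t) - 4608*e^(2*t) + 1536*e^(t))/(81*e^(4*t) + 432*e^(3*t) + 864*e^(2*t) + 768*e^(t) + 256)
d^5K/dt^5 = (-2592*e^(4*t) + 38016*e^(3*t) - 50688*e^(2*t) + 6144*e^(t))/(243*e^(5*t) + 1620*e^(4*t) + 4320*e^(3*t) + 5760*e^(2*t) + 3840*e^(t) + 1024)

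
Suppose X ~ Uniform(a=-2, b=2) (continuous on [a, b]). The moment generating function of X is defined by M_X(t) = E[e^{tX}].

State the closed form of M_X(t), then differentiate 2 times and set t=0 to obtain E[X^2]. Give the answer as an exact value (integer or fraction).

M_X(t) = (e^(2*t) - e^(-2*t))/(4*t)
M^(2)(t) = (2*t^2*e^(4*t) - 2*t^2 - 2*t*e^(4*t) - 2*t + e^(4*t) - 1)*e^(-2*t)/(2*t^3)

E[X^2] = M^(2)(0) = 4/3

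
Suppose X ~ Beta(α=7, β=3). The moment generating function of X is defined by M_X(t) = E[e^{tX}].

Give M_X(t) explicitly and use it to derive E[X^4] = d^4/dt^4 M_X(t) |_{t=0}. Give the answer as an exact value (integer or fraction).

E[X^4] = d^4M/dt^4 |_{t=0} = 42/143

M_X(t) = ₁F₁(7; 10; t)
dM/dt = 7*₁F₁(8; 11; t)/10
d^2M/dt^2 = 28*₁F₁(9; 12; t)/55
d^3M/dt^3 = 21*₁F₁(10; 13; t)/55
d^4M/dt^4 = 42*₁F₁(11; 14; t)/143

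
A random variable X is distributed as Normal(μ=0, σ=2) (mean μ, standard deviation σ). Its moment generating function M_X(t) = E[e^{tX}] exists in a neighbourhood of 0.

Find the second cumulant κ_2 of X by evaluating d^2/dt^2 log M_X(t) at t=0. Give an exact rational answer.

M_X(t) = e^(2*t^2)
K_X(t) = log M_X(t) = 2*t^2
dK/dt = 4*t
d^2K/dt^2 = 4

κ_2 = d^2K/dt^2 |_{t=0} = 4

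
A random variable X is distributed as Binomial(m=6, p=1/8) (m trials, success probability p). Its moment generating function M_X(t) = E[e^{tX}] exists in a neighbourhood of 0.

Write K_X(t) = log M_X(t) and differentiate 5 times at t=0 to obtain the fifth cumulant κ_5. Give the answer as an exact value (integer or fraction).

κ_5 = K′′′′′(0) = -315/2048

M_X(t) = (e^(t)/8 + 7/8)^6
K_X(t) = log M_X(t) = 6*log(e^(t)/8 + 7/8)
K′(t) = 6*e^(t)/(e^(t) + 7)
K′′(t) = 42*e^(t)/(e^(2*t) + 14*e^(t) + 49)
K′′′(t) = (-42*e^(2*t) + 294*e^(t))/(e^(3*t) + 21*e^(2*t) + 147*e^(t) + 343)
K′′′′(t) = (42*e^(3*t) - 1176*e^(2*t) + 2058*e^(t))/(e^(4*t) + 28*e^(3*t) + 294*e^(2*t) + 1372*e^(t) + 2401)
K′′′′′(t) = (-42*e^(4*t) + 3234*e^(3*t) - 22638*e^(2*t) + 14406*e^(t))/(e^(5*t) + 35*e^(4*t) + 490*e^(3*t) + 3430*e^(2*t) + 12005*e^(t) + 16807)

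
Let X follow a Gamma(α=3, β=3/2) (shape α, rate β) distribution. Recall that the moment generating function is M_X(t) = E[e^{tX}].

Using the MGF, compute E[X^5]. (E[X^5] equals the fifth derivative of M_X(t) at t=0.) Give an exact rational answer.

M_X(t) = 27/(8*(3/2 - t)^3)
dM/dt = 162/(16*t^4 - 96*t^3 + 216*t^2 - 216*t + 81)
d^2M/dt^2 = -1296/(32*t^5 - 240*t^4 + 720*t^3 - 1080*t^2 + 810*t - 243)
d^3M/dt^3 = 12960/(64*t^6 - 576*t^5 + 2160*t^4 - 4320*t^3 + 4860*t^2 - 2916*t + 729)
d^4M/dt^4 = -155520/(128*t^7 - 1344*t^6 + 6048*t^5 - 15120*t^4 + 22680*t^3 - 20412*t^2 + 10206*t - 2187)
d^5M/dt^5 = 2177280/(256*t^8 - 3072*t^7 + 16128*t^6 - 48384*t^5 + 90720*t^4 - 108864*t^3 + 81648*t^2 - 34992*t + 6561)

E[X^5] = d^5M/dt^5 |_{t=0} = 8960/27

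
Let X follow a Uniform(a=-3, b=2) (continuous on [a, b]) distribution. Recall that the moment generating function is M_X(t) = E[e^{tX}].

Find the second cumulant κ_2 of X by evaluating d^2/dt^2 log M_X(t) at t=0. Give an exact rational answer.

M_X(t) = (e^(2*t) - e^(-3*t))/(5*t)
K_X(t) = log M_X(t) = -log(t) + log(e^(2*t) - e^(-3*t)) - log(5)
K′(t) = (2*t*e^(5*t) + 3*t - e^(5*t) + 1)/(t*e^(5*t) - t)
K′′(t) = (-25*t^2*e^(5*t) + e^(10*t) - 2*e^(5*t) + 1)/(t^2*e^(10*t) - 2*t^2*e^(5*t) + t^2)

κ_2 = K′′(0) = 25/12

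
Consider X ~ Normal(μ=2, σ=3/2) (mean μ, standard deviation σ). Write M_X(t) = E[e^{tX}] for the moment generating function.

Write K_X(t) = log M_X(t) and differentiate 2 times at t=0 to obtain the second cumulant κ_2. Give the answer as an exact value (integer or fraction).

M_X(t) = e^(9*t^2/8 + 2*t)
K_X(t) = log M_X(t) = 9*t^2/8 + 2*t
dK/dt = 9*t/4 + 2
d^2K/dt^2 = 9/4

κ_2 = d^2K/dt^2 |_{t=0} = 9/4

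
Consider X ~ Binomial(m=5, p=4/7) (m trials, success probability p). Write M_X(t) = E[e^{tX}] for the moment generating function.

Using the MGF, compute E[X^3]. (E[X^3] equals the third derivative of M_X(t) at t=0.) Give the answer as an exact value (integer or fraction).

E[X^3] = d^3M/dt^3 |_{t=0} = 11540/343

M_X(t) = (4*e^(t)/7 + 3/7)^5
dM/dt = 5120*e^(5*t)/16807 + 15360*e^(4*t)/16807 + 17280*e^(3*t)/16807 + 8640*e^(2*t)/16807 + 1620*e^(t)/16807
d^2M/dt^2 = 25600*e^(5*t)/16807 + 61440*e^(4*t)/16807 + 51840*e^(3*t)/16807 + 17280*e^(2*t)/16807 + 1620*e^(t)/16807
d^3M/dt^3 = 128000*e^(5*t)/16807 + 245760*e^(4*t)/16807 + 155520*e^(3*t)/16807 + 34560*e^(2*t)/16807 + 1620*e^(t)/16807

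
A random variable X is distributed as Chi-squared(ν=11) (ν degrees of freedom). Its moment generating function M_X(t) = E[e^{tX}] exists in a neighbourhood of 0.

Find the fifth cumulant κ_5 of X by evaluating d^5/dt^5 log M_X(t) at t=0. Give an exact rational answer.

M_X(t) = (1 - 2*t)^(-11/2)
K_X(t) = log M_X(t) = -11*log(1 - 2*t)/2
dK/dt = -11/(2*t - 1)
d^2K/dt^2 = 22/(4*t^2 - 4*t + 1)
d^3K/dt^3 = -88/(8*t^3 - 12*t^2 + 6*t - 1)
d^4K/dt^4 = 528/(16*t^4 - 32*t^3 + 24*t^2 - 8*t + 1)
d^5K/dt^5 = -4224/(32*t^5 - 80*t^4 + 80*t^3 - 40*t^2 + 10*t - 1)

κ_5 = d^5K/dt^5 |_{t=0} = 4224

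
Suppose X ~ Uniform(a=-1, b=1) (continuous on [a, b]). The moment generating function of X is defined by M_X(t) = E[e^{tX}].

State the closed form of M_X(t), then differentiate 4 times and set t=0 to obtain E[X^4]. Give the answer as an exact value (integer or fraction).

E[X^4] = D^4[M](0) = 1/5

M_X(t) = (e^(t) - e^(-t))/(2*t)
D^4[M](t) = (t^4*e^(2*t) - t^4 - 4*t^3*e^(2*t) - 4*t^3 + 12*t^2*e^(2*t) - 12*t^2 - 24*t*e^(2*t) - 24*t + 24*e^(2*t) - 24)*e^(-t)/(2*t^5)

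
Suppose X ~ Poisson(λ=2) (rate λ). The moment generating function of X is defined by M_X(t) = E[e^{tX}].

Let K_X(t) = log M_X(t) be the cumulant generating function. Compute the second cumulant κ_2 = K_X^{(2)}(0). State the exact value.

κ_2 = K^(2)(0) = 2

M_X(t) = e^(2*e^(t) - 2)
K_X(t) = log M_X(t) = 2*e^(t) - 2
K^(2)(t) = 2*e^(t)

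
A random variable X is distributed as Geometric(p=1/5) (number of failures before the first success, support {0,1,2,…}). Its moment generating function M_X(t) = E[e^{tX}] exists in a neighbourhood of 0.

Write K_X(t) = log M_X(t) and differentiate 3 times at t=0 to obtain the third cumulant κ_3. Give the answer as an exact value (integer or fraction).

κ_3 = K^(3)(0) = 180

M_X(t) = 1/(5*(1 - 4*e^(t)/5))
K_X(t) = log M_X(t) = -log(1 - 4*e^(t)/5) - log(5)
K^(3)(t) = (-80*e^(2*t) - 100*e^(t))/(64*e^(3*t) - 240*e^(2*t) + 300*e^(t) - 125)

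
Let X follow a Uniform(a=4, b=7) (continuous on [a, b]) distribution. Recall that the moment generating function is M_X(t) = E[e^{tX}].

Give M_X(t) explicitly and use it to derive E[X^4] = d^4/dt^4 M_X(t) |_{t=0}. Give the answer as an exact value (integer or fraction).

E[X^4] = M^(4)(0) = 5261/5

M_X(t) = (e^(7*t) - e^(4*t))/(3*t)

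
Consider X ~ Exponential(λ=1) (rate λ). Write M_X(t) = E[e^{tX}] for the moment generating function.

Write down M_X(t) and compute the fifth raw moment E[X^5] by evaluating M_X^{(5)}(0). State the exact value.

E[X^5] = M^(5)(0) = 120

M_X(t) = 1/(1 - t)
M^(5)(t) = 120/(t^6 - 6*t^5 + 15*t^4 - 20*t^3 + 15*t^2 - 6*t + 1)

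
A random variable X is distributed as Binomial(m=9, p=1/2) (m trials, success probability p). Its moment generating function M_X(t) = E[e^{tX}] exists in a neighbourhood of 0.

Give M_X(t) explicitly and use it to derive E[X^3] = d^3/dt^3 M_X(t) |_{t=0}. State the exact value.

M_X(t) = (e^(t)/2 + 1/2)^9
M^(3)(t) = 729*e^(9*t)/512 + 9*e^(8*t) + 3087*e^(7*t)/128 + 567*e^(6*t)/16 + 7875*e^(5*t)/256 + 63*e^(4*t)/4 + 567*e^(3*t)/128 + 9*e^(2*t)/16 + 9*e^(t)/512

E[X^3] = M^(3)(0) = 243/2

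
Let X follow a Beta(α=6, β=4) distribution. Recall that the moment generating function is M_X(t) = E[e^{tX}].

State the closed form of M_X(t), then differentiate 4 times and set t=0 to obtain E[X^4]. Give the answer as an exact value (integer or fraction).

M_X(t) = ₁F₁(6; 10; t)
M′(t) = 3*₁F₁(7; 11; t)/5
M′′(t) = 21*₁F₁(8; 12; t)/55
M′′′(t) = 14*₁F₁(9; 13; t)/55
M′′′′(t) = 126*₁F₁(10; 14; t)/715

E[X^4] = M′′′′(0) = 126/715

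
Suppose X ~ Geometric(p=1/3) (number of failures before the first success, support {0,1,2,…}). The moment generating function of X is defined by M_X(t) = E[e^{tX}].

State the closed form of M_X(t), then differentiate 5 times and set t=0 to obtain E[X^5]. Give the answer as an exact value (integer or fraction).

E[X^5] = d^5M/dt^5 |_{t=0} = 9002

M_X(t) = 1/(3*(1 - 2*e^(t)/3))
dM/dt = 2*e^(t)/(4*e^(2*t) - 12*e^(t) + 9)
d^2M/dt^2 = (-4*e^(2*t) - 6*e^(t))/(8*e^(3*t) - 36*e^(2*t) + 54*e^(t) - 27)
d^3M/dt^3 = (8*e^(3*t) + 48*e^(2*t) + 18*e^(t))/(16*e^(4*t) - 96*e^(3*t) + 216*e^(2*t) - 216*e^(t) + 81)
d^4M/dt^4 = (-16*e^(4*t) - 264*e^(3*t) - 396*e^(2*t) - 54*e^(t))/(32*e^(5*t) - 240*e^(4*t) + 720*e^(3*t) - 1080*e^(2*t) + 810*e^(t) - 243)
d^5M/dt^5 = (32*e^(5*t) + 1248*e^(4*t) + 4752*e^(3*t) + 2808*e^(2*t) + 162*e^(t))/(64*e^(6*t) - 576*e^(5*t) + 2160*e^(4*t) - 4320*e^(3*t) + 4860*e^(2*t) - 2916*e^(t) + 729)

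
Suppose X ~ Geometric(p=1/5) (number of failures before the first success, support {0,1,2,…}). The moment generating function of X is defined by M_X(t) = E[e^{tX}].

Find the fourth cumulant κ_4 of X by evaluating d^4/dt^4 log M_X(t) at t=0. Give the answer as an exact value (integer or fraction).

M_X(t) = 1/(5*(1 - 4*e^(t)/5))
K_X(t) = log M_X(t) = -log(1 - 4*e^(t)/5) - log(5)
K′(t) = -4*e^(t)/(4*e^(t) - 5)
K′′(t) = 20*e^(t)/(16*e^(2*t) - 40*e^(t) + 25)
K′′′(t) = (-80*e^(2*t) - 100*e^(t))/(64*e^(3*t) - 240*e^(2*t) + 300*e^(t) - 125)
K′′′′(t) = (320*e^(3*t) + 1600*e^(2*t) + 500*e^(t))/(256*e^(4*t) - 1280*e^(3*t) + 2400*e^(2*t) - 2000*e^(t) + 625)

κ_4 = K′′′′(0) = 2420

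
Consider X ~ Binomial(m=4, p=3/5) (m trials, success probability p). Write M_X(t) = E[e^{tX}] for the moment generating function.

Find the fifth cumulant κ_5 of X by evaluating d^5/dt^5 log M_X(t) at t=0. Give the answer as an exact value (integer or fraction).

κ_5 = d^5K/dt^5 |_{t=0} = 1128/3125

M_X(t) = (3*e^(t)/5 + 2/5)^4
K_X(t) = log M_X(t) = 4*log(3*e^(t)/5 + 2/5)
dK/dt = 12*e^(t)/(3*e^(t) + 2)
d^2K/dt^2 = 24*e^(t)/(9*e^(2*t) + 12*e^(t) + 4)
d^3K/dt^3 = (-72*e^(2*t) + 48*e^(t))/(27*e^(3*t) + 54*e^(2*t) + 36*e^(t) + 8)
d^4K/dt^4 = (216*e^(3*t) - 576*e^(2*t) + 96*e^(t))/(81*e^(4*t) + 216*e^(3*t) + 216*e^(2*t) + 96*e^(t) + 16)
d^5K/dt^5 = (-648*e^(4*t) + 4752*e^(3*t) - 3168*e^(2*t) + 192*e^(t))/(243*e^(5*t) + 810*e^(4*t) + 1080*e^(3*t) + 720*e^(2*t) + 240*e^(t) + 32)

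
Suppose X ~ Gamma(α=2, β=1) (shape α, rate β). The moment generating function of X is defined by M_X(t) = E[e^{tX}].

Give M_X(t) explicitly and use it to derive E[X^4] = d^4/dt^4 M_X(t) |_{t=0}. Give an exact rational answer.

M_X(t) = (1 - t)^(-2)
M′(t) = -2/(t^3 - 3*t^2 + 3*t - 1)
M′′(t) = 6/(t^4 - 4*t^3 + 6*t^2 - 4*t + 1)
M′′′(t) = -24/(t^5 - 5*t^4 + 10*t^3 - 10*t^2 + 5*t - 1)
M′′′′(t) = 120/(t^6 - 6*t^5 + 15*t^4 - 20*t^3 + 15*t^2 - 6*t + 1)

E[X^4] = M′′′′(0) = 120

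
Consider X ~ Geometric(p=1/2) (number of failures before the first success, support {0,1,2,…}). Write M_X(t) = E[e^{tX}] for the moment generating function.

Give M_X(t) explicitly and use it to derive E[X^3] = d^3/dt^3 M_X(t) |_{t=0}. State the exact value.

M_X(t) = 1/(2*(1 - e^(t)/2))
M^(3)(t) = (e^(3*t) + 8*e^(2*t) + 4*e^(t))/(e^(4*t) - 8*e^(3*t) + 24*e^(2*t) - 32*e^(t) + 16)

E[X^3] = M^(3)(0) = 13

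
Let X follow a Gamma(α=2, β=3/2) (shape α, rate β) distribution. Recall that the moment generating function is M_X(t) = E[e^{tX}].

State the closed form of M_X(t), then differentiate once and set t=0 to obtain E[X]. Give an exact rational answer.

E[X] = M′(0) = 4/3

M_X(t) = 9/(4*(3/2 - t)^2)
M′(t) = -36/(8*t^3 - 36*t^2 + 54*t - 27)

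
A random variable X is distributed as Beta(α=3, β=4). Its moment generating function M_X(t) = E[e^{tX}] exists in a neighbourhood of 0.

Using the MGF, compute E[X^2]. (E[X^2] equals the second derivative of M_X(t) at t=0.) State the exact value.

M_X(t) = ₁F₁(3; 7; t)
M′(t) = 3*₁F₁(4; 8; t)/7
M′′(t) = 3*₁F₁(5; 9; t)/14

E[X^2] = M′′(0) = 3/14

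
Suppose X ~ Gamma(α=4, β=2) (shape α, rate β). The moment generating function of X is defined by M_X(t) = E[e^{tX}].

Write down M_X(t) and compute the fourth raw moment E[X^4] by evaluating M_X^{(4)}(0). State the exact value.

M_X(t) = 16/(2 - t)^4
dM/dt = -64/(t^5 - 10*t^4 + 40*t^3 - 80*t^2 + 80*t - 32)
d^2M/dt^2 = 320/(t^6 - 12*t^5 + 60*t^4 - 160*t^3 + 240*t^2 - 192*t + 64)
d^3M/dt^3 = -1920/(t^7 - 14*t^6 + 84*t^5 - 280*t^4 + 560*t^3 - 672*t^2 + 448*t - 128)
d^4M/dt^4 = 13440/(t^8 - 16*t^7 + 112*t^6 - 448*t^5 + 1120*t^4 - 1792*t^3 + 1792*t^2 - 1024*t + 256)

E[X^4] = d^4M/dt^4 |_{t=0} = 105/2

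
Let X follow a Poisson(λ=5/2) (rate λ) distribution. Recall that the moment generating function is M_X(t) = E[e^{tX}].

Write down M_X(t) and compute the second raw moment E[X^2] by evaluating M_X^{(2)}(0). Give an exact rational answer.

E[X^2] = M^(2)(0) = 35/4

M_X(t) = e^(5*e^(t)/2 - 5/2)
M^(2)(t) = (25*e^(2*t)*e^(5*e^(t)/2) + 10*e^(t)*e^(5*e^(t)/2))*e^(-5/2)/4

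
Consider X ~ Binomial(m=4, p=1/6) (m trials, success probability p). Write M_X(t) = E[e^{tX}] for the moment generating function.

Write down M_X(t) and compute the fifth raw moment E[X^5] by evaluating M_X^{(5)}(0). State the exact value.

E[X^5] = M′′′′′(0) = 233/27

M_X(t) = (e^(t)/6 + 5/6)^4
M′(t) = e^(4*t)/324 + 5*e^(3*t)/108 + 25*e^(2*t)/108 + 125*e^(t)/324
M′′(t) = e^(4*t)/81 + 5*e^(3*t)/36 + 25*e^(2*t)/54 + 125*e^(t)/324
M′′′(t) = 4*e^(4*t)/81 + 5*e^(3*t)/12 + 25*e^(2*t)/27 + 125*e^(t)/324
M′′′′(t) = 16*e^(4*t)/81 + 5*e^(3*t)/4 + 50*e^(2*t)/27 + 125*e^(t)/324
M′′′′′(t) = 64*e^(4*t)/81 + 15*e^(3*t)/4 + 100*e^(2*t)/27 + 125*e^(t)/324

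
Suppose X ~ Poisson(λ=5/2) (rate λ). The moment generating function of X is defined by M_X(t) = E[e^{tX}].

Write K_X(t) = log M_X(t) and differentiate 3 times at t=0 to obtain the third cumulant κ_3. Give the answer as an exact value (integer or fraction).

κ_3 = K′′′(0) = 5/2

M_X(t) = e^(5*e^(t)/2 - 5/2)
K_X(t) = log M_X(t) = 5*e^(t)/2 - 5/2
K′(t) = 5*e^(t)/2
K′′(t) = 5*e^(t)/2
K′′′(t) = 5*e^(t)/2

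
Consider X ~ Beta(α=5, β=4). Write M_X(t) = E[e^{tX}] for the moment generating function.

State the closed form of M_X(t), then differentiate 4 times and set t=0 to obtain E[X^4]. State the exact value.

M_X(t) = ₁F₁(5; 9; t)
M′(t) = 5*₁F₁(6; 10; t)/9
M′′(t) = ₁F₁(7; 11; t)/3
M′′′(t) = 7*₁F₁(8; 12; t)/33
M′′′′(t) = 14*₁F₁(9; 13; t)/99

E[X^4] = M′′′′(0) = 14/99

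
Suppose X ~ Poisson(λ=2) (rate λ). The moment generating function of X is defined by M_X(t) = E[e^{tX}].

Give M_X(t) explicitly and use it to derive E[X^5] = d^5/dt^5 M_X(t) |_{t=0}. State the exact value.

E[X^5] = M′′′′′(0) = 454

M_X(t) = e^(2*e^(t) - 2)
M′(t) = 2*e^(-2)*e^(t)*e^(2*e^(t))
M′′(t) = (4*e^(2*t)*e^(2*e^(t)) + 2*e^(t)*e^(2*e^(t)))*e^(-2)
M′′′(t) = (8*e^(3*t)*e^(2*e^(t)) + 12*e^(2*t)*e^(2*e^(t)) + 2*e^(t)*e^(2*e^(t)))*e^(-2)
M′′′′(t) = (16*e^(4*t)*e^(2*e^(t)) + 48*e^(3*t)*e^(2*e^(t)) + 28*e^(2*t)*e^(2*e^(t)) + 2*e^(t)*e^(2*e^(t)))*e^(-2)
M′′′′′(t) = (32*e^(5*t)*e^(2*e^(t)) + 160*e^(4*t)*e^(2*e^(t)) + 200*e^(3*t)*e^(2*e^(t)) + 60*e^(2*t)*e^(2*e^(t)) + 2*e^(t)*e^(2*e^(t)))*e^(-2)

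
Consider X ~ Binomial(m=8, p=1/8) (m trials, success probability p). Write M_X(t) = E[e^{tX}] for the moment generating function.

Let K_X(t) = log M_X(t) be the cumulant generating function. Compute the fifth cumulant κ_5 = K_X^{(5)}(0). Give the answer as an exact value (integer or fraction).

κ_5 = K^(5)(0) = -105/512

M_X(t) = (e^(t)/8 + 7/8)^8
K_X(t) = log M_X(t) = 8*log(e^(t)/8 + 7/8)
K^(5)(t) = (-56*e^(4*t) + 4312*e^(3*t) - 30184*e^(2*t) + 19208*e^(t))/(e^(5*t) + 35*e^(4*t) + 490*e^(3*t) + 3430*e^(2*t) + 12005*e^(t) + 16807)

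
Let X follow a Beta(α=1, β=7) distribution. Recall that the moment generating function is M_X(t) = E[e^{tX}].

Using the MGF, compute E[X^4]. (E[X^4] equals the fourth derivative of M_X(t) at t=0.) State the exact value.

M_X(t) = ₁F₁(1; 8; t)
dM/dt = ₁F₁(2; 9; t)/8
d^2M/dt^2 = ₁F₁(3; 10; t)/36
d^3M/dt^3 = ₁F₁(4; 11; t)/120
d^4M/dt^4 = ₁F₁(5; 12; t)/330

E[X^4] = d^4M/dt^4 |_{t=0} = 1/330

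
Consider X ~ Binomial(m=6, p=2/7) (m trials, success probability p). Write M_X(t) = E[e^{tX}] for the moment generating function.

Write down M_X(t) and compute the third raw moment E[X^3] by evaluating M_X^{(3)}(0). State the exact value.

E[X^3] = M^(3)(0) = 4068/343

M_X(t) = (2*e^(t)/7 + 5/7)^6
M^(3)(t) = 13824*e^(6*t)/117649 + 120000*e^(5*t)/117649 + 384000*e^(4*t)/117649 + 540000*e^(3*t)/117649 + 300000*e^(2*t)/117649 + 37500*e^(t)/117649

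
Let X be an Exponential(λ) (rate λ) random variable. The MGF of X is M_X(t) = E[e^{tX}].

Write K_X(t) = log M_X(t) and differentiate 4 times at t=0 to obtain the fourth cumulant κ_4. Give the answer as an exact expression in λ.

κ_4 = K′′′′(0) = 6/λ^4

M_X(t) = λ/(λ - t)
K_X(t) = log M_X(t) = log(λ) - log(λ - t)
K′(t) = -1/(-λ + t)
K′′(t) = 1/(λ^2 - 2*λ*t + t^2)
K′′′(t) = -2/(-λ^3 + 3*λ^2*t - 3*λ*t^2 + t^3)
K′′′′(t) = 6/(λ^4 - 4*λ^3*t + 6*λ^2*t^2 - 4*λ*t^3 + t^4)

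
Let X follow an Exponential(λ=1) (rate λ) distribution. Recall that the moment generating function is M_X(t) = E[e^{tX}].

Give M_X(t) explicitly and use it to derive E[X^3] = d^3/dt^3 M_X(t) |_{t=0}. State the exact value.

E[X^3] = D^3[M](0) = 6

M_X(t) = 1/(1 - t)
D^3[M](t) = 6/(t^4 - 4*t^3 + 6*t^2 - 4*t + 1)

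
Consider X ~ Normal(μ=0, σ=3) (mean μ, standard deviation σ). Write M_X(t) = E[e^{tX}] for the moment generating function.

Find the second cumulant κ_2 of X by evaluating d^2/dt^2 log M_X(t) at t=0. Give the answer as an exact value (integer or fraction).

M_X(t) = e^(9*t^2/2)
K_X(t) = log M_X(t) = 9*t^2/2
K′(t) = 9*t
K′′(t) = 9

κ_2 = K′′(0) = 9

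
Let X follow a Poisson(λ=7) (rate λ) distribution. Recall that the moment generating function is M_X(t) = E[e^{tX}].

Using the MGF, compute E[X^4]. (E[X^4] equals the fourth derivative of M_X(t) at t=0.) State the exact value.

M_X(t) = e^(7*e^(t) - 7)
dM/dt = 7*e^(-7)*e^(t)*e^(7*e^(t))
d^2M/dt^2 = (49*e^(2*t)*e^(7*e^(t)) + 7*e^(t)*e^(7*e^(t)))*e^(-7)
d^3M/dt^3 = (343*e^(3*t)*e^(7*e^(t)) + 147*e^(2*t)*e^(7*e^(t)) + 7*e^(t)*e^(7*e^(t)))*e^(-7)
d^4M/dt^4 = (2401*e^(4*t)*e^(7*e^(t)) + 2058*e^(3*t)*e^(7*e^(t)) + 343*e^(2*t)*e^(7*e^(t)) + 7*e^(t)*e^(7*e^(t)))*e^(-7)

E[X^4] = d^4M/dt^4 |_{t=0} = 4809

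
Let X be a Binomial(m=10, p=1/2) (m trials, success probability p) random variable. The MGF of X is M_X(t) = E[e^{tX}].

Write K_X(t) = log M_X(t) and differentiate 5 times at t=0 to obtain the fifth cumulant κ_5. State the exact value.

M_X(t) = (e^(t)/2 + 1/2)^10
K_X(t) = log M_X(t) = 10*log(e^(t)/2 + 1/2)
D^5[K](t) = (-10*e^(4*t) + 110*e^(3*t) - 110*e^(2*t) + 10*e^(t))/(e^(5*t) + 5*e^(4*t) + 10*e^(3*t) + 10*e^(2*t) + 5*e^(t) + 1)

κ_5 = D^5[K](0) = 0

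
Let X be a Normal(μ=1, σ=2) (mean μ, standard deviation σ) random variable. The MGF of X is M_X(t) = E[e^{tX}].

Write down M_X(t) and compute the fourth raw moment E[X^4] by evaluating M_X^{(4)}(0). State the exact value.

M_X(t) = e^(2*t^2 + t)
M^(4)(t) = 256*t^4*e^(t)*e^(2*t^2) + 256*t^3*e^(t)*e^(2*t^2) + 480*t^2*e^(t)*e^(2*t^2) + 208*t*e^(t)*e^(2*t^2) + 73*e^(t)*e^(2*t^2)

E[X^4] = M^(4)(0) = 73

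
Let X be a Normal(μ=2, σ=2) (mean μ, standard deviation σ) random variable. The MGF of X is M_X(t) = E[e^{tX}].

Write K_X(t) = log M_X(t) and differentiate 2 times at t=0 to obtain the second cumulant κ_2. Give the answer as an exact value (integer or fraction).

M_X(t) = e^(2*t^2 + 2*t)
K_X(t) = log M_X(t) = 2*t^2 + 2*t
dK/dt = 4*t + 2
d^2K/dt^2 = 4

κ_2 = d^2K/dt^2 |_{t=0} = 4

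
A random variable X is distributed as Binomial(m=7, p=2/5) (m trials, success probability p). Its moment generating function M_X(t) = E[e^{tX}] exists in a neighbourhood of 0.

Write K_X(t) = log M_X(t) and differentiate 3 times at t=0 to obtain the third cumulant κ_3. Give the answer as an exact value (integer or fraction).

κ_3 = K^(3)(0) = 42/125

M_X(t) = (2*e^(t)/5 + 3/5)^7
K_X(t) = log M_X(t) = 7*log(2*e^(t)/5 + 3/5)
K^(3)(t) = (-84*e^(2*t) + 126*e^(t))/(8*e^(3*t) + 36*e^(2*t) + 54*e^(t) + 27)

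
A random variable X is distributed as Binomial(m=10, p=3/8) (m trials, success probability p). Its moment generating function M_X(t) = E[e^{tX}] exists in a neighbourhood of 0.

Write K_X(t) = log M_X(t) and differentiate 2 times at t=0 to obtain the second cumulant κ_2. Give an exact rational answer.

κ_2 = D^2[K](0) = 75/32

M_X(t) = (3*e^(t)/8 + 5/8)^10
K_X(t) = log M_X(t) = 10*log(3*e^(t)/8 + 5/8)
D^2[K](t) = 150*e^(t)/(9*e^(2*t) + 30*e^(t) + 25)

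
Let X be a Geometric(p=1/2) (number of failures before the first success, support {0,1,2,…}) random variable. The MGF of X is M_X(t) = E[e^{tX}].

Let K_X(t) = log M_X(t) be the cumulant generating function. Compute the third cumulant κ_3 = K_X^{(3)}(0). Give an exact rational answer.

κ_3 = d^3K/dt^3 |_{t=0} = 6

M_X(t) = 1/(2*(1 - e^(t)/2))
K_X(t) = log M_X(t) = -log(1 - e^(t)/2) - log(2)
dK/dt = -e^(t)/(e^(t) - 2)
d^2K/dt^2 = 2*e^(t)/(e^(2*t) - 4*e^(t) + 4)
d^3K/dt^3 = (-2*e^(2*t) - 4*e^(t))/(e^(3*t) - 6*e^(2*t) + 12*e^(t) - 8)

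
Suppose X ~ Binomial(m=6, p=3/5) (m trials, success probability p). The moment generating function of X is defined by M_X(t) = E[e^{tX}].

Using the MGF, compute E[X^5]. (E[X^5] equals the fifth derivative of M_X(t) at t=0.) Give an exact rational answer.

E[X^5] = D^5[M](0) = 835092/625

M_X(t) = (3*e^(t)/5 + 2/5)^6
D^5[M](t) = 5668704*e^(6*t)/15625 + 2916*e^(5*t)/5 + 995328*e^(4*t)/3125 + 209952*e^(3*t)/3125 + 13824*e^(2*t)/3125 + 576*e^(t)/15625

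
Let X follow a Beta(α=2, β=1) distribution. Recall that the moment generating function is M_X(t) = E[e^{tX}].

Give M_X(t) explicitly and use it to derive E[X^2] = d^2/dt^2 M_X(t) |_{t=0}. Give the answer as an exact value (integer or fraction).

M_X(t) = ₁F₁(2; 3; t)
M′(t) = 2*₁F₁(3; 4; t)/3
M′′(t) = ₁F₁(4; 5; t)/2

E[X^2] = M′′(0) = 1/2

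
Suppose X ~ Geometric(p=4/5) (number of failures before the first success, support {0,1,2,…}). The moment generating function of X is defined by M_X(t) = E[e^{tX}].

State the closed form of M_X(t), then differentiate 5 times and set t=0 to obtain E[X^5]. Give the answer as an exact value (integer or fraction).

E[X^5] = D^5[M](0) = 707/128

M_X(t) = 4/(5*(1 - e^(t)/5))
D^5[M](t) = (4*e^(5*t) + 520*e^(4*t) + 6600*e^(3*t) + 13000*e^(2*t) + 2500*e^(t))/(e^(6*t) - 30*e^(5*t) + 375*e^(4*t) - 2500*e^(3*t) + 9375*e^(2*t) - 18750*e^(t) + 15625)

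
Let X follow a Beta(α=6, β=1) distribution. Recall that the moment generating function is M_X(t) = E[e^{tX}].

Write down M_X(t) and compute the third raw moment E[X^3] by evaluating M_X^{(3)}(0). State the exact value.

E[X^3] = D^3[M](0) = 2/3

M_X(t) = ₁F₁(6; 7; t)
D^3[M](t) = 2*₁F₁(9; 10; t)/3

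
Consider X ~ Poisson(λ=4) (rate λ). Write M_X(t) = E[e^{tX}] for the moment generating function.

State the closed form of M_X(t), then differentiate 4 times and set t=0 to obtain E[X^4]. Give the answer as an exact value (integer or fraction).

E[X^4] = D^4[M](0) = 756

M_X(t) = e^(4*e^(t) - 4)
D^4[M](t) = (256*e^(4*t)*e^(4*e^(t)) + 384*e^(3*t)*e^(4*e^(t)) + 112*e^(2*t)*e^(4*e^(t)) + 4*e^(t)*e^(4*e^(t)))*e^(-4)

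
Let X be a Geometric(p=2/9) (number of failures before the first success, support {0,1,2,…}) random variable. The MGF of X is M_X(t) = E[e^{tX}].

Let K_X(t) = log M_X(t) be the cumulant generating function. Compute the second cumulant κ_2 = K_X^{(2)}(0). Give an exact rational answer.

M_X(t) = 2/(9*(1 - 7*e^(t)/9))
K_X(t) = log M_X(t) = -log(1 - 7*e^(t)/9) - 2*log(3) + log(2)
K^(2)(t) = 63*e^(t)/(49*e^(2*t) - 126*e^(t) + 81)

κ_2 = K^(2)(0) = 63/4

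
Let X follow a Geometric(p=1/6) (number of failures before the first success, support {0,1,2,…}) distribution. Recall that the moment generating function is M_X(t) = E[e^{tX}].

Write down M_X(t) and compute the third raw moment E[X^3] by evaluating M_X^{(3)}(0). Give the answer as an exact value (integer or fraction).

E[X^3] = D^3[M](0) = 905

M_X(t) = 1/(6*(1 - 5*e^(t)/6))
D^3[M](t) = (125*e^(3*t) + 600*e^(2*t) + 180*e^(t))/(625*e^(4*t) - 3000*e^(3*t) + 5400*e^(2*t) - 4320*e^(t) + 1296)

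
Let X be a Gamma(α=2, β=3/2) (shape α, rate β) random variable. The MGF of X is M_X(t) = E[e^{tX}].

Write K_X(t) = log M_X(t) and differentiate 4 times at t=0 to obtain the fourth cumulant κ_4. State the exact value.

κ_4 = K′′′′(0) = 64/27

M_X(t) = 9/(4*(3/2 - t)^2)
K_X(t) = log M_X(t) = -2*log(3/2 - t) - 2*log(2) + 2*log(3)
K′(t) = -4/(2*t - 3)
K′′(t) = 8/(4*t^2 - 12*t + 9)
K′′′(t) = -32/(8*t^3 - 36*t^2 + 54*t - 27)
K′′′′(t) = 192/(16*t^4 - 96*t^3 + 216*t^2 - 216*t + 81)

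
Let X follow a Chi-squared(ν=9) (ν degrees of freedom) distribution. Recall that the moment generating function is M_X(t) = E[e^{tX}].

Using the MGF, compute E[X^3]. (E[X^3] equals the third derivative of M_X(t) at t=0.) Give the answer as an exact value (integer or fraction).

E[X^3] = M^(3)(0) = 1287

M_X(t) = (1 - 2*t)^(-9/2)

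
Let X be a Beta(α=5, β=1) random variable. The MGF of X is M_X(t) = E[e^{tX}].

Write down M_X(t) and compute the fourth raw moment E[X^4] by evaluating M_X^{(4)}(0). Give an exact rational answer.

E[X^4] = M^(4)(0) = 5/9

M_X(t) = ₁F₁(5; 6; t)
M^(4)(t) = 5*₁F₁(9; 10; t)/9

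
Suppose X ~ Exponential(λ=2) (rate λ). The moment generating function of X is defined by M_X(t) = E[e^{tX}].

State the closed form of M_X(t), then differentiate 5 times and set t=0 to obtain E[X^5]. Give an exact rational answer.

M_X(t) = 2/(2 - t)
D^5[M](t) = 240/(t^6 - 12*t^5 + 60*t^4 - 160*t^3 + 240*t^2 - 192*t + 64)

E[X^5] = D^5[M](0) = 15/4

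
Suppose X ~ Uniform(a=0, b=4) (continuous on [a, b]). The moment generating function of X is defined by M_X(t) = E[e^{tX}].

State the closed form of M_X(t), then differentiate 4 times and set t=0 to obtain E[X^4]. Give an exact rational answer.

E[X^4] = M^(4)(0) = 256/5

M_X(t) = (e^(4*t) - 1)/(4*t)
M^(4)(t) = (64*t^4*e^(4*t) - 64*t^3*e^(4*t) + 48*t^2*e^(4*t) - 24*t*e^(4*t) + 6*e^(4*t) - 6)/t^5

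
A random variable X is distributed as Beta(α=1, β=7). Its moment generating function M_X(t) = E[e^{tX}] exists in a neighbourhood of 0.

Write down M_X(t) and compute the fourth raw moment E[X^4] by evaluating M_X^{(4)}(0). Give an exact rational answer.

M_X(t) = ₁F₁(1; 8; t)
M′(t) = ₁F₁(2; 9; t)/8
M′′(t) = ₁F₁(3; 10; t)/36
M′′′(t) = ₁F₁(4; 11; t)/120
M′′′′(t) = ₁F₁(5; 12; t)/330

E[X^4] = M′′′′(0) = 1/330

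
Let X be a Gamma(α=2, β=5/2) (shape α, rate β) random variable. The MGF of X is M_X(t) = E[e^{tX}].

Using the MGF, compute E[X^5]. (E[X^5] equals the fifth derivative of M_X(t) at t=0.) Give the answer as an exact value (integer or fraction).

M_X(t) = 25/(4*(5/2 - t)^2)
D^5[M](t) = -576000/(128*t^7 - 2240*t^6 + 16800*t^5 - 70000*t^4 + 175000*t^3 - 262500*t^2 + 218750*t - 78125)

E[X^5] = D^5[M](0) = 4608/625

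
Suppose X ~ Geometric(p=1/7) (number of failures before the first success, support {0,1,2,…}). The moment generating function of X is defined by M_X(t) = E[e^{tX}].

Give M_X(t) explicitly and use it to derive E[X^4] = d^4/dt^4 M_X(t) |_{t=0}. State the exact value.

E[X^4] = M^(4)(0) = 39390

M_X(t) = 1/(7*(1 - 6*e^(t)/7))
M^(4)(t) = (-1296*e^(4*t) - 16632*e^(3*t) - 19404*e^(2*t) - 2058*e^(t))/(7776*e^(5*t) - 45360*e^(4*t) + 105840*e^(3*t) - 123480*e^(2*t) + 72030*e^(t) - 16807)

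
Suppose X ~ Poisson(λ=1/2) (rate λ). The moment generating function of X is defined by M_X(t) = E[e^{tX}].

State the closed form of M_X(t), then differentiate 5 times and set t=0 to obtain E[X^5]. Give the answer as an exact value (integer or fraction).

E[X^5] = d^5M/dt^5 |_{t=0} = 257/32

M_X(t) = e^(e^(t)/2 - 1/2)
dM/dt = e^(-1/2)*e^(t)*e^(e^(t)/2)/2
d^2M/dt^2 = (e^(2*t)*e^(e^(t)/2) + 2*e^(t)*e^(e^(t)/2))*e^(-1/2)/4
d^3M/dt^3 = (e^(3*t)*e^(e^(t)/2) + 6*e^(2*t)*e^(e^(t)/2) + 4*e^(t)*e^(e^(t)/2))*e^(-1/2)/8
d^4M/dt^4 = (e^(4*t)*e^(e^(t)/2) + 12*e^(3*t)*e^(e^(t)/2) + 28*e^(2*t)*e^(e^(t)/2) + 8*e^(t)*e^(e^(t)/2))*e^(-1/2)/16
d^5M/dt^5 = (e^(5*t)*e^(e^(t)/2) + 20*e^(4*t)*e^(e^(t)/2) + 100*e^(3*t)*e^(e^(t)/2) + 120*e^(2*t)*e^(e^(t)/2) + 16*e^(t)*e^(e^(t)/2))*e^(-1/2)/32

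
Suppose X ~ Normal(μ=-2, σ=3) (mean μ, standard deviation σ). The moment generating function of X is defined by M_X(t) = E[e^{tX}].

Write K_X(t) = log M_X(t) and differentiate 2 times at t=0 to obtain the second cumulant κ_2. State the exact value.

κ_2 = d^2K/dt^2 |_{t=0} = 9

M_X(t) = e^(9*t^2/2 - 2*t)
K_X(t) = log M_X(t) = 9*t^2/2 - 2*t
dK/dt = 9*t - 2
d^2K/dt^2 = 9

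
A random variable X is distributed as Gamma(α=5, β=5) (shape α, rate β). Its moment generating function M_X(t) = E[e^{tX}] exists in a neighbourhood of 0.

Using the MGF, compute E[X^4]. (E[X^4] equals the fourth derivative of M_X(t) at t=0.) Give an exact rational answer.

E[X^4] = M′′′′(0) = 336/125

M_X(t) = 3125/(5 - t)^5
M′(t) = 15625/(t^6 - 30*t^5 + 375*t^4 - 2500*t^3 + 9375*t^2 - 18750*t + 15625)
M′′(t) = -93750/(t^7 - 35*t^6 + 525*t^5 - 4375*t^4 + 21875*t^3 - 65625*t^2 + 109375*t - 78125)
M′′′(t) = 656250/(t^8 - 40*t^7 + 700*t^6 - 7000*t^5 + 43750*t^4 - 175000*t^3 + 437500*t^2 - 625000*t + 390625)
M′′′′(t) = -5250000/(t^9 - 45*t^8 + 900*t^7 - 10500*t^6 + 78750*t^5 - 393750*t^4 + 1312500*t^3 - 2812500*t^2 + 3515625*t - 1953125)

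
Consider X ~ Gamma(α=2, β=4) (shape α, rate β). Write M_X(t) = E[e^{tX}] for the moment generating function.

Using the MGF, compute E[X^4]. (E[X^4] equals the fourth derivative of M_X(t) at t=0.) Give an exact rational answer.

M_X(t) = 16/(4 - t)^2
D^4[M](t) = 1920/(t^6 - 24*t^5 + 240*t^4 - 1280*t^3 + 3840*t^2 - 6144*t + 4096)

E[X^4] = D^4[M](0) = 15/32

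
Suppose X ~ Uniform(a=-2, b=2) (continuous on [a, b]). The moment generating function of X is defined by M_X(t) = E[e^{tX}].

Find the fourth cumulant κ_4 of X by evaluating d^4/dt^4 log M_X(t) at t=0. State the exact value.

M_X(t) = (e^(2*t) - e^(-2*t))/(4*t)
K_X(t) = log M_X(t) = -log(t) + log(e^(2*t) - e^(-2*t)) - 2*log(2)

κ_4 = D^4[K](0) = -32/15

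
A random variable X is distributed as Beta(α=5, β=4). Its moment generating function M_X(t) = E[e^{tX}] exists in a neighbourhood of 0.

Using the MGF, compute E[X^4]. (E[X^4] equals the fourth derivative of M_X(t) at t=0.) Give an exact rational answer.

M_X(t) = ₁F₁(5; 9; t)
M^(4)(t) = 14*₁F₁(9; 13; t)/99

E[X^4] = M^(4)(0) = 14/99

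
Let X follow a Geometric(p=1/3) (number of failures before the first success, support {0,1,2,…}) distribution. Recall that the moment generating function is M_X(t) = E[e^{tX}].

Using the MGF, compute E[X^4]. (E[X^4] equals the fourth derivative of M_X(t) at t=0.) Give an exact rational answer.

M_X(t) = 1/(3*(1 - 2*e^(t)/3))
D^4[M](t) = (-16*e^(4*t) - 264*e^(3*t) - 396*e^(2*t) - 54*e^(t))/(32*e^(5*t) - 240*e^(4*t) + 720*e^(3*t) - 1080*e^(2*t) + 810*e^(t) - 243)

E[X^4] = D^4[M](0) = 730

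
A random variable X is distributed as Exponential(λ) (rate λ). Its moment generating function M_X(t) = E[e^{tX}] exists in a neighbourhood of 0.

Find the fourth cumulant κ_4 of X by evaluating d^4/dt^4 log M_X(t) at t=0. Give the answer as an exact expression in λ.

M_X(t) = λ/(λ - t)
K_X(t) = log M_X(t) = log(λ) - log(λ - t)
D^4[K](t) = 6/(λ^4 - 4*λ^3*t + 6*λ^2*t^2 - 4*λ*t^3 + t^4)

κ_4 = D^4[K](0) = 6/λ^4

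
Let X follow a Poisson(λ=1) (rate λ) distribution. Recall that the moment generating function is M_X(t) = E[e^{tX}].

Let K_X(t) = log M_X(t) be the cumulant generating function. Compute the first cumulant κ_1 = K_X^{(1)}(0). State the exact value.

M_X(t) = e^(e^(t) - 1)
K_X(t) = log M_X(t) = e^(t) - 1
D[K](t) = e^(t)

κ_1 = D[K](0) = 1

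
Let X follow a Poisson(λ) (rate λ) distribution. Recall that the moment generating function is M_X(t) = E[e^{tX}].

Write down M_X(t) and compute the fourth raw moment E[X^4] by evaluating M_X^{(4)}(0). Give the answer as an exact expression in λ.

M_X(t) = e^(λ*(e^(t) - 1))
dM/dt = λ*e^(-λ)*e^(t)*e^(λ*e^(t))
d^2M/dt^2 = (λ^2*e^(2*t)*e^(λ*e^(t)) + λ*e^(t)*e^(λ*e^(t)))*e^(-λ)
d^3M/dt^3 = (λ^3*e^(3*t)*e^(λ*e^(t)) + 3*λ^2*e^(2*t)*e^(λ*e^(t)) + λ*e^(t)*e^(λ*e^(t)))*e^(-λ)
d^4M/dt^4 = (λ^4*e^(4*t)*e^(λ*e^(t)) + 6*λ^3*e^(3*t)*e^(λ*e^(t)) + 7*λ^2*e^(2*t)*e^(λ*e^(t)) + λ*e^(t)*e^(λ*e^(t)))*e^(-λ)

E[X^4] = d^4M/dt^4 |_{t=0} = λ*(λ^3 + 6*λ^2 + 7*λ + 1)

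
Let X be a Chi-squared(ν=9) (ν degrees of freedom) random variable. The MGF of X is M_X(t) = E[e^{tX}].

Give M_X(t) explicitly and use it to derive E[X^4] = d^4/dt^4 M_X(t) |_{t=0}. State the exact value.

E[X^4] = M′′′′(0) = 19305

M_X(t) = (1 - 2*t)^(-9/2)
M′(t) = -9/(32*t^5*√(1 - 2*t) - 80*t^4*√(1 - 2*t) + 80*t^3*√(1 - 2*t) - 40*t^2*√(1 - 2*t) + 10*t*√(1 - 2*t) - √(1 - 2*t))
M′′(t) = 99/(64*t^6*√(1 - 2*t) - 192*t^5*√(1 - 2*t) + 240*t^4*√(1 - 2*t) - 160*t^3*√(1 - 2*t) + 60*t^2*√(1 - 2*t) - 12*t*√(1 - 2*t) + √(1 - 2*t))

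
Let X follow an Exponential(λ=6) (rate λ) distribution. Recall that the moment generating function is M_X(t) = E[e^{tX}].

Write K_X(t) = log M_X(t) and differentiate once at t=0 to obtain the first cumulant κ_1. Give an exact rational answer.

κ_1 = dK/dt |_{t=0} = 1/6

M_X(t) = 6/(6 - t)
K_X(t) = log M_X(t) = -log(6 - t) + log(6)
dK/dt = -1/(t - 6)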